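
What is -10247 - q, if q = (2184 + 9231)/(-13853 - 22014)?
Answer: -367517734/35867 ≈ -10247.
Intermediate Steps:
q = -11415/35867 (q = 11415/(-35867) = 11415*(-1/35867) = -11415/35867 ≈ -0.31826)
-10247 - q = -10247 - 1*(-11415/35867) = -10247 + 11415/35867 = -367517734/35867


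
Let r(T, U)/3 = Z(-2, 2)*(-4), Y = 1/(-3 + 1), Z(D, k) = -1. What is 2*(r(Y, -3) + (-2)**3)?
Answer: 8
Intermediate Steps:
Y = -1/2 (Y = 1/(-2) = -1/2 ≈ -0.50000)
r(T, U) = 12 (r(T, U) = 3*(-1*(-4)) = 3*4 = 12)
2*(r(Y, -3) + (-2)**3) = 2*(12 + (-2)**3) = 2*(12 - 8) = 2*4 = 8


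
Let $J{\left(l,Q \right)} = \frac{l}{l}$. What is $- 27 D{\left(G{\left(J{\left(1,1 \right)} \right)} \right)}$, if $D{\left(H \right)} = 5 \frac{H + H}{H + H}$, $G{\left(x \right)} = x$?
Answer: $-135$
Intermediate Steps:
$J{\left(l,Q \right)} = 1$
$D{\left(H \right)} = 5$ ($D{\left(H \right)} = 5 \frac{2 H}{2 H} = 5 \cdot 2 H \frac{1}{2 H} = 5 \cdot 1 = 5$)
$- 27 D{\left(G{\left(J{\left(1,1 \right)} \right)} \right)} = \left(-27\right) 5 = -135$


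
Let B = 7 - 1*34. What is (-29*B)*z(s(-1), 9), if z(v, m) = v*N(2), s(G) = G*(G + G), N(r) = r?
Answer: 3132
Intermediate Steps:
s(G) = 2*G**2 (s(G) = G*(2*G) = 2*G**2)
z(v, m) = 2*v (z(v, m) = v*2 = 2*v)
B = -27 (B = 7 - 34 = -27)
(-29*B)*z(s(-1), 9) = (-29*(-27))*(2*(2*(-1)**2)) = 783*(2*(2*1)) = 783*(2*2) = 783*4 = 3132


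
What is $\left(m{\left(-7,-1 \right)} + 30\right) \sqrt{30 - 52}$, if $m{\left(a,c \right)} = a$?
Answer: $23 i \sqrt{22} \approx 107.88 i$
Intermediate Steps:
$\left(m{\left(-7,-1 \right)} + 30\right) \sqrt{30 - 52} = \left(-7 + 30\right) \sqrt{30 - 52} = 23 \sqrt{-22} = 23 i \sqrt{22}$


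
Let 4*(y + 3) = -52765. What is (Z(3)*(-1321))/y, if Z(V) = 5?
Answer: 26420/52777 ≈ 0.50060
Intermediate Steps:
y = -52777/4 (y = -3 + (¼)*(-52765) = -3 - 52765/4 = -52777/4 ≈ -13194.)
(Z(3)*(-1321))/y = (5*(-1321))/(-52777/4) = -6605*(-4/52777) = 26420/52777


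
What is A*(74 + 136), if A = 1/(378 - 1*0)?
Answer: 5/9 ≈ 0.55556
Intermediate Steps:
A = 1/378 (A = 1/(378 + 0) = 1/378 ≈ 0.0026455)
A*(74 + 136) = (74 + 136)/378 = (1/378)*210 = 5/9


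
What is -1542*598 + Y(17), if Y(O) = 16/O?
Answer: -15675956/17 ≈ -9.2212e+5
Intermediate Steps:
-1542*598 + Y(17) = -1542*598 + 16/17 = -922116 + 16*(1/17) = -922116 + 16/17 = -15675956/17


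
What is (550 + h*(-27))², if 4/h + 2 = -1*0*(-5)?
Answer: 364816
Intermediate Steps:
h = -2 (h = 4/(-2 - 1*0*(-5)) = 4/(-2 + 0*(-5)) = 4/(-2 + 0) = 4/(-2) = 4*(-½) = -2)
(550 + h*(-27))² = (550 - 2*(-27))² = (550 + 54)² = 604² = 364816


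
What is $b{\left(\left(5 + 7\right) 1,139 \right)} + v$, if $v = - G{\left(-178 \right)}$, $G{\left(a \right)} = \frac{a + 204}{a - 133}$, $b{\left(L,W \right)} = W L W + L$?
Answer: $\frac{72109730}{311} \approx 2.3186 \cdot 10^{5}$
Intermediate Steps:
$b{\left(L,W \right)} = L + L W^{2}$ ($b{\left(L,W \right)} = L W W + L = L W^{2} + L = L + L W^{2}$)
$G{\left(a \right)} = \frac{204 + a}{-133 + a}$
$v = \frac{26}{311}$ ($v = - \frac{204 - 178}{-133 - 178} = - \frac{26}{-311} = - \frac{\left(-1\right) 26}{311} = \left(-1\right) \left(- \frac{26}{311}\right) = \frac{26}{311} \approx 0.083601$)
$b{\left(\left(5 + 7\right) 1,139 \right)} + v = \left(5 + 7\right) 1 \left(1 + 139^{2}\right) + \frac{26}{311} = 12 \cdot 1 \left(1 + 19321\right) + \frac{26}{311} = 12 \cdot 19322 + \frac{26}{311} = 231864 + \frac{26}{311} = \frac{72109730}{311}$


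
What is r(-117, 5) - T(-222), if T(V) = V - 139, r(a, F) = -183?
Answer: 178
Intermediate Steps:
T(V) = -139 + V
r(-117, 5) - T(-222) = -183 - (-139 - 222) = -183 - 1*(-361) = -183 + 361 = 178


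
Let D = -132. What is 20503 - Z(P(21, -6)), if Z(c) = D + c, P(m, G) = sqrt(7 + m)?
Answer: 20635 - 2*sqrt(7) ≈ 20630.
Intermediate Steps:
Z(c) = -132 + c
20503 - Z(P(21, -6)) = 20503 - (-132 + sqrt(7 + 21)) = 20503 - (-132 + sqrt(28)) = 20503 - (-132 + 2*sqrt(7)) = 20503 + (132 - 2*sqrt(7)) = 20635 - 2*sqrt(7)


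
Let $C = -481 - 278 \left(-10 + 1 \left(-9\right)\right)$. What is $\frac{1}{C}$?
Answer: $\frac{1}{4801} \approx 0.00020829$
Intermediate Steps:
$C = 4801$ ($C = -481 - 278 \left(-10 - 9\right) = -481 - -5282 = -481 + 5282 = 4801$)
$\frac{1}{C} = \frac{1}{4801}$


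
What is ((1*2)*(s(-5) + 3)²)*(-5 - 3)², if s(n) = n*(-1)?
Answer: 8192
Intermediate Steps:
s(n) = -n
((1*2)*(s(-5) + 3)²)*(-5 - 3)² = ((1*2)*(-1*(-5) + 3)²)*(-5 - 3)² = (2*(5 + 3)²)*(-8)² = (2*8²)*64 = (2*64)*64 = 128*64 = 8192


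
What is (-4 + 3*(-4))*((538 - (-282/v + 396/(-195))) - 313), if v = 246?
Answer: -9729472/2665 ≈ -3650.8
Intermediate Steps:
(-4 + 3*(-4))*((538 - (-282/v + 396/(-195))) - 313) = (-4 + 3*(-4))*((538 - (-282/246 + 396/(-195))) - 313) = (-4 - 12)*((538 - (-282*1/246 + 396*(-1/195))) - 313) = -16*((538 - (-47/41 - 132/65)) - 313) = -16*((538 - 1*(-8467/2665)) - 313) = -16*((538 + 8467/2665) - 313) = -16*(1442237/2665 - 313) = -16*608092/2665 = -9729472/2665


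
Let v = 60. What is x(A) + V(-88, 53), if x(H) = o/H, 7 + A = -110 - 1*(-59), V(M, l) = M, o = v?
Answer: -2582/29 ≈ -89.034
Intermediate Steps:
o = 60
A = -58 (A = -7 + (-110 - 1*(-59)) = -7 + (-110 + 59) = -7 - 51 = -58)
x(H) = 60/H
x(A) + V(-88, 53) = 60/(-58) - 88 = 60*(-1/58) - 88 = -30/29 - 88 = -2582/29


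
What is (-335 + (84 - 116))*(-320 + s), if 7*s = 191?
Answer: 751983/7 ≈ 1.0743e+5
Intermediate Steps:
s = 191/7 (s = (⅐)*191 = 191/7 ≈ 27.286)
(-335 + (84 - 116))*(-320 + s) = (-335 + (84 - 116))*(-320 + 191/7) = (-335 - 32)*(-2049/7) = -367*(-2049/7) = 751983/7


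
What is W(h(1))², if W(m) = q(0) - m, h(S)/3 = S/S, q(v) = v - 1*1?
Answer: 16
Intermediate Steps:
q(v) = -1 + v (q(v) = v - 1 = -1 + v)
h(S) = 3 (h(S) = 3*(S/S) = 3*1 = 3)
W(m) = -1 - m (W(m) = (-1 + 0) - m = -1 - m)
W(h(1))² = (-1 - 1*3)² = (-1 - 3)² = (-4)² = 16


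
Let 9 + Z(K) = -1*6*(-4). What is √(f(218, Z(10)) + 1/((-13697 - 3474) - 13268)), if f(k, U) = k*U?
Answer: √3029761967231/30439 ≈ 57.184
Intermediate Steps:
Z(K) = 15 (Z(K) = -9 - 1*6*(-4) = -9 - 6*(-4) = -9 + 24 = 15)
f(k, U) = U*k
√(f(218, Z(10)) + 1/((-13697 - 3474) - 13268)) = √(15*218 + 1/((-13697 - 3474) - 13268)) = √(3270 + 1/(-17171 - 13268)) = √(3270 + 1/(-30439)) = √(3270 - 1/30439) = √(99535529/30439) = √3029761967231/30439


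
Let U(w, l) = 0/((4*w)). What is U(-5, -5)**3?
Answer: 0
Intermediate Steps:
U(w, l) = 0 (U(w, l) = 0*(1/(4*w)) = 0)
U(-5, -5)**3 = 0**3 = 0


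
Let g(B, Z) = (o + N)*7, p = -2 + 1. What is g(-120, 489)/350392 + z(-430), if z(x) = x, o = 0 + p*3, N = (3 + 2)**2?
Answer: -10762029/25028 ≈ -430.00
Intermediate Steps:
p = -1
N = 25 (N = 5**2 = 25)
o = -3 (o = 0 - 1*3 = 0 - 3 = -3)
g(B, Z) = 154 (g(B, Z) = (-3 + 25)*7 = 22*7 = 154)
g(-120, 489)/350392 + z(-430) = 154/350392 - 430 = 154*(1/350392) - 430 = 11/25028 - 430 = -10762029/25028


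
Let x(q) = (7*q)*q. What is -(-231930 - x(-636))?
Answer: 3063402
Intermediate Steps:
x(q) = 7*q**2
-(-231930 - x(-636)) = -(-231930 - 7*(-636)**2) = -(-231930 - 7*404496) = -(-231930 - 1*2831472) = -(-231930 - 2831472) = -1*(-3063402) = 3063402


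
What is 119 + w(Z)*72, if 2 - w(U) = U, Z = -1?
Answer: 335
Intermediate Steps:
w(U) = 2 - U
119 + w(Z)*72 = 119 + (2 - 1*(-1))*72 = 119 + (2 + 1)*72 = 119 + 3*72 = 119 + 216 = 335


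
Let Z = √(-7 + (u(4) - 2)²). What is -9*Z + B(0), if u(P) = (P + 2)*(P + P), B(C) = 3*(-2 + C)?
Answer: -6 - 9*√2109 ≈ -419.31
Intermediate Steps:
B(C) = -6 + 3*C
u(P) = 2*P*(2 + P) (u(P) = (2 + P)*(2*P) = 2*P*(2 + P))
Z = √2109 (Z = √(-7 + (2*4*(2 + 4) - 2)²) = √(-7 + (2*4*6 - 2)²) = √(-7 + (48 - 2)²) = √(-7 + 46²) = √(-7 + 2116) = √2109 ≈ 45.924)
-9*Z + B(0) = -9*√2109 + (-6 + 3*0) = -9*√2109 + (-6 + 0) = -9*√2109 - 6 = -6 - 9*√2109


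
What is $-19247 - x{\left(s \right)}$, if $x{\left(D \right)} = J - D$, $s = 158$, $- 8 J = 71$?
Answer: $- \frac{152641}{8} \approx -19080.0$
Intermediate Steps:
$J = - \frac{71}{8}$ ($J = \left(- \frac{1}{8}\right) 71 = - \frac{71}{8} \approx -8.875$)
$x{\left(D \right)} = - \frac{71}{8} - D$
$-19247 - x{\left(s \right)} = -19247 - \left(- \frac{71}{8} - 158\right) = -19247 - - \frac{1335}{8} = -19247 + \frac{1335}{8} = - \frac{152641}{8}$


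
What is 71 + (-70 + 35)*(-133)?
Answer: 4726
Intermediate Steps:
71 + (-70 + 35)*(-133) = 71 - 35*(-133) = 71 + 4655 = 4726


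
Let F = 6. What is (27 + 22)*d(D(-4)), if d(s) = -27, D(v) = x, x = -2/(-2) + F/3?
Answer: -1323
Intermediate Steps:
x = 3 (x = -2/(-2) + 6/3 = -2*(-½) + 6*(⅓) = 1 + 2 = 3)
D(v) = 3
(27 + 22)*d(D(-4)) = (27 + 22)*(-27) = 49*(-27) = -1323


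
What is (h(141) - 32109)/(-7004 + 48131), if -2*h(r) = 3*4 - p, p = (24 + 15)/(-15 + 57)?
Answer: -899207/1151556 ≈ -0.78086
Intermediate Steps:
p = 13/14 (p = 39/42 = 39*(1/42) = 13/14 ≈ 0.92857)
h(r) = -155/28 (h(r) = -(3*4 - 1*13/14)/2 = -(12 - 13/14)/2 = -½*155/14 = -155/28)
(h(141) - 32109)/(-7004 + 48131) = (-155/28 - 32109)/(-7004 + 48131) = -899207/28/41127 = -899207/28*1/41127 = -899207/1151556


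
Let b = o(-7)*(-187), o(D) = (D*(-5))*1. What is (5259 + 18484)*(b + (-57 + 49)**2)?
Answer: -153878383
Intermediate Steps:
o(D) = -5*D (o(D) = -5*D*1 = -5*D)
b = -6545 (b = -5*(-7)*(-187) = 35*(-187) = -6545)
(5259 + 18484)*(b + (-57 + 49)**2) = (5259 + 18484)*(-6545 + (-57 + 49)**2) = 23743*(-6545 + (-8)**2) = 23743*(-6545 + 64) = 23743*(-6481) = -153878383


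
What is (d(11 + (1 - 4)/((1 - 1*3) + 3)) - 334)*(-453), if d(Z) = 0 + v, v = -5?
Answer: 153567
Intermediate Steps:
d(Z) = -5 (d(Z) = 0 - 5 = -5)
(d(11 + (1 - 4)/((1 - 1*3) + 3)) - 334)*(-453) = (-5 - 334)*(-453) = -339*(-453) = 153567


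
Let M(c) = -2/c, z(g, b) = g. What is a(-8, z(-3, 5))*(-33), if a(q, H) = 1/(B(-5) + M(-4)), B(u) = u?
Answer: 22/3 ≈ 7.3333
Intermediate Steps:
a(q, H) = -2/9 (a(q, H) = 1/(-5 - 2/(-4)) = 1/(-5 - 2*(-¼)) = 1/(-5 + ½) = 1/(-9/2) = -2/9)
a(-8, z(-3, 5))*(-33) = -2/9*(-33) = 22/3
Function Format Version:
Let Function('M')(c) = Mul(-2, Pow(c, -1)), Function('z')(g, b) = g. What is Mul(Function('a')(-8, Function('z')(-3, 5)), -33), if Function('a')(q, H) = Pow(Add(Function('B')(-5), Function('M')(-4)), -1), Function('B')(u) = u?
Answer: Rational(22, 3) ≈ 7.3333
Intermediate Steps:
Function('a')(q, H) = Rational(-2, 9) (Function('a')(q, H) = Pow(Add(-5, Mul(-2, Pow(-4, -1))), -1) = Pow(Add(-5, Mul(-2, Rational(-1, 4))), -1) = Pow(Add(-5, Rational(1, 2)), -1) = Pow(Rational(-9, 2), -1) = Rational(-2, 9))
Mul(Function('a')(-8, Function('z')(-3, 5)), -33) = Mul(Rational(-2, 9), -33) = Rational(22, 3)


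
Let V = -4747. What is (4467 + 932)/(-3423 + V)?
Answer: -5399/8170 ≈ -0.66083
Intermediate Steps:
(4467 + 932)/(-3423 + V) = (4467 + 932)/(-3423 - 4747) = 5399/(-8170) = 5399*(-1/8170) = -5399/8170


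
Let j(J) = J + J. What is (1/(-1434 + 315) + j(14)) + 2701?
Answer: 3053750/1119 ≈ 2729.0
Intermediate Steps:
j(J) = 2*J
(1/(-1434 + 315) + j(14)) + 2701 = (1/(-1434 + 315) + 2*14) + 2701 = (1/(-1119) + 28) + 2701 = (-1/1119 + 28) + 2701 = 31331/1119 + 2701 = 3053750/1119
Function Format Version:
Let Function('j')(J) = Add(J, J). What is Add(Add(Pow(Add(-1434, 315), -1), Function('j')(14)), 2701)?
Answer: Rational(3053750, 1119) ≈ 2729.0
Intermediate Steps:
Function('j')(J) = Mul(2, J)
Add(Add(Pow(Add(-1434, 315), -1), Function('j')(14)), 2701) = Add(Add(Pow(Add(-1434, 315), -1), Mul(2, 14)), 2701) = Add(Add(Pow(-1119, -1), 28), 2701) = Add(Add(Rational(-1, 1119), 28), 2701) = Add(Rational(31331, 1119), 2701) = Rational(3053750, 1119)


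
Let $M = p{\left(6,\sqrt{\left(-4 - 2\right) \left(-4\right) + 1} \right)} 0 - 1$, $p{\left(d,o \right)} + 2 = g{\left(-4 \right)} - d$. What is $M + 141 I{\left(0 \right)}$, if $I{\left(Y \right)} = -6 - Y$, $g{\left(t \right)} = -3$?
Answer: $-847$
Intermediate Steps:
$p{\left(d,o \right)} = -5 - d$ ($p{\left(d,o \right)} = -2 - \left(3 + d\right) = -5 - d$)
$M = -1$ ($M = \left(-5 - 6\right) 0 - 1 = \left(-11\right) 0 - 1 = 0 - 1 = -1$)
$M + 141 I{\left(0 \right)} = -1 + 141 \left(-6 - 0\right) = -1 + 141 \left(-6 + 0\right) = -1 + 141 \left(-6\right) = -1 - 846 = -847$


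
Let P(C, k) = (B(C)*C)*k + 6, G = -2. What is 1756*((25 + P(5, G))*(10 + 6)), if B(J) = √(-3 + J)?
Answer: 870976 - 280960*√2 ≈ 4.7364e+5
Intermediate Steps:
P(C, k) = 6 + C*k*√(-3 + C) (P(C, k) = (√(-3 + C)*C)*k + 6 = (C*√(-3 + C))*k + 6 = C*k*√(-3 + C) + 6 = 6 + C*k*√(-3 + C))
1756*((25 + P(5, G))*(10 + 6)) = 1756*((25 + (6 + 5*(-2)*√(-3 + 5)))*(10 + 6)) = 1756*((25 + (6 + 5*(-2)*√2))*16) = 1756*((25 + (6 - 10*√2))*16) = 1756*((31 - 10*√2)*16) = 1756*(496 - 160*√2) = 870976 - 280960*√2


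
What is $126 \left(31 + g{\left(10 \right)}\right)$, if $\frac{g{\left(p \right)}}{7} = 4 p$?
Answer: $39186$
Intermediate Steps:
$g{\left(p \right)} = 28 p$ ($g{\left(p \right)} = 7 \cdot 4 p = 28 p$)
$126 \left(31 + g{\left(10 \right)}\right) = 126 \left(31 + 28 \cdot 10\right) = 126 \left(31 + 280\right) = 126 \cdot 311 = 39186$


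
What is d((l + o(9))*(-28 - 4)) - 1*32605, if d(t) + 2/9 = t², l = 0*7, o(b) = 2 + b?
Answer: 821689/9 ≈ 91299.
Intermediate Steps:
l = 0
d(t) = -2/9 + t²
d((l + o(9))*(-28 - 4)) - 1*32605 = (-2/9 + ((0 + (2 + 9))*(-28 - 4))²) - 1*32605 = (-2/9 + ((0 + 11)*(-32))²) - 32605 = (-2/9 + (11*(-32))²) - 32605 = (-2/9 + (-352)²) - 32605 = (-2/9 + 123904) - 32605 = 1115134/9 - 32605 = 821689/9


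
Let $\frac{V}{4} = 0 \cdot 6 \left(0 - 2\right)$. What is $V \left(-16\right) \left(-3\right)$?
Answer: $0$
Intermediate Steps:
$V = 0$ ($V = 4 \cdot 0 \cdot 6 \left(0 - 2\right) = 4 \cdot 0 \left(-2\right) = 4 \cdot 0 = 0$)
$V \left(-16\right) \left(-3\right) = 0 \left(-16\right) \left(-3\right) = 0 \left(-3\right) = 0$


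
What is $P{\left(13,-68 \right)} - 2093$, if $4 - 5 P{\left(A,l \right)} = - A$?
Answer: $- \frac{10448}{5} \approx -2089.6$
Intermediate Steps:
$P{\left(A,l \right)} = \frac{4}{5} + \frac{A}{5}$ ($P{\left(A,l \right)} = \frac{4}{5} - \frac{\left(-1\right) A}{5} = \frac{4}{5} + \frac{A}{5}$)
$P{\left(13,-68 \right)} - 2093 = \left(\frac{4}{5} + \frac{1}{5} \cdot 13\right) - 2093 = \left(\frac{4}{5} + \frac{13}{5}\right) - 2093 = \frac{17}{5} - 2093 = - \frac{10448}{5}$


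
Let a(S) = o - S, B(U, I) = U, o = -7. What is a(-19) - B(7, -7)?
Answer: 5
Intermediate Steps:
a(S) = -7 - S
a(-19) - B(7, -7) = (-7 - 1*(-19)) - 1*7 = (-7 + 19) - 7 = 12 - 7 = 5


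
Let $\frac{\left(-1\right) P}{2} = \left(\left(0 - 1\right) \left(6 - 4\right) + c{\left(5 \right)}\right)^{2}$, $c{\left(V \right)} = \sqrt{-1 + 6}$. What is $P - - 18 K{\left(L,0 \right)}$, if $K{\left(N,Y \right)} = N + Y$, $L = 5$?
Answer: $72 + 8 \sqrt{5} \approx 89.889$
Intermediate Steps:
$c{\left(V \right)} = \sqrt{5}$
$P = - 2 \left(-2 + \sqrt{5}\right)^{2}$ ($P = - 2 \left(\left(0 - 1\right) \left(6 - 4\right) + \sqrt{5}\right)^{2} = - 2 \left(\left(-1\right) 2 + \sqrt{5}\right)^{2} = - 2 \left(-2 + \sqrt{5}\right)^{2} \approx -0.11146$)
$P - - 18 K{\left(L,0 \right)} = \left(-18 + 8 \sqrt{5}\right) - - 18 \left(5 + 0\right) = \left(-18 + 8 \sqrt{5}\right) - \left(-18\right) 5 = \left(-18 + 8 \sqrt{5}\right) - -90 = \left(-18 + 8 \sqrt{5}\right) + 90 = 72 + 8 \sqrt{5}$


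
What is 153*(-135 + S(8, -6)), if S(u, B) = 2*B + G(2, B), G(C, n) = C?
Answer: -22185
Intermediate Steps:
S(u, B) = 2 + 2*B (S(u, B) = 2*B + 2 = 2 + 2*B)
153*(-135 + S(8, -6)) = 153*(-135 + (2 + 2*(-6))) = 153*(-135 + (2 - 12)) = 153*(-135 - 10) = 153*(-145) = -22185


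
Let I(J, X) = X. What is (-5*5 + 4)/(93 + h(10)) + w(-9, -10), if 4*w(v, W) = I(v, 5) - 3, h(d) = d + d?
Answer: 71/226 ≈ 0.31416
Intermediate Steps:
h(d) = 2*d
w(v, W) = ½ (w(v, W) = (5 - 3)/4 = (¼)*2 = ½)
(-5*5 + 4)/(93 + h(10)) + w(-9, -10) = (-5*5 + 4)/(93 + 2*10) + ½ = (-25 + 4)/(93 + 20) + ½ = -21/113 + ½ = 71/226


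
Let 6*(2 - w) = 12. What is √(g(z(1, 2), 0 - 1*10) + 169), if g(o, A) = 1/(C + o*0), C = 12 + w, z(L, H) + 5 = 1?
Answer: √6087/6 ≈ 13.003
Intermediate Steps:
w = 0 (w = 2 - ⅙*12 = 2 - 2 = 0)
z(L, H) = -4 (z(L, H) = -5 + 1 = -4)
C = 12 (C = 12 + 0 = 12)
g(o, A) = 1/12 (g(o, A) = 1/(12 + o*0) = 1/(12 + 0) = 1/12)
√(g(z(1, 2), 0 - 1*10) + 169) = √(1/12 + 169) = √(2029/12) = √6087/6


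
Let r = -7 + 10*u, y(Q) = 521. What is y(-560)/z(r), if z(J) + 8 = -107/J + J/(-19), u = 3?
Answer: -227677/6058 ≈ -37.583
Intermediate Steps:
r = 23 (r = -7 + 10*3 = -7 + 30 = 23)
z(J) = -8 - 107/J - J/19 (z(J) = -8 + (-107/J + J/(-19)) = -8 + (-107/J + J*(-1/19)) = -8 + (-107/J - J/19) = -8 - 107/J - J/19)
y(-560)/z(r) = 521/(-8 - 107/23 - 1/19*23) = 521/(-8 - 107*1/23 - 23/19) = 521/(-8 - 107/23 - 23/19) = 521/(-6058/437) = 521*(-437/6058) = -227677/6058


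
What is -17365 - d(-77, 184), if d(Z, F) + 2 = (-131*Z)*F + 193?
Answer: -1873564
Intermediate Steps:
d(Z, F) = 191 - 131*F*Z (d(Z, F) = -2 + ((-131*Z)*F + 193) = -2 + (-131*F*Z + 193) = -2 + (193 - 131*F*Z) = 191 - 131*F*Z)
-17365 - d(-77, 184) = -17365 - (191 - 131*184*(-77)) = -17365 - (191 + 1856008) = -17365 - 1*1856199 = -17365 - 1856199 = -1873564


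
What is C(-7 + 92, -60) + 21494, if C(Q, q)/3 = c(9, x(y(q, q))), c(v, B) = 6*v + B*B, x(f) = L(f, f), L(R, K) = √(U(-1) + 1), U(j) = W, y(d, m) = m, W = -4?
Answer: 21647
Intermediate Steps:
U(j) = -4
L(R, K) = I*√3 (L(R, K) = √(-4 + 1) = √(-3) = I*√3)
x(f) = I*√3
c(v, B) = B² + 6*v (c(v, B) = 6*v + B² = B² + 6*v)
C(Q, q) = 153 (C(Q, q) = 3*((I*√3)² + 6*9) = 3*(-3 + 54) = 3*51 = 153)
C(-7 + 92, -60) + 21494 = 153 + 21494 = 21647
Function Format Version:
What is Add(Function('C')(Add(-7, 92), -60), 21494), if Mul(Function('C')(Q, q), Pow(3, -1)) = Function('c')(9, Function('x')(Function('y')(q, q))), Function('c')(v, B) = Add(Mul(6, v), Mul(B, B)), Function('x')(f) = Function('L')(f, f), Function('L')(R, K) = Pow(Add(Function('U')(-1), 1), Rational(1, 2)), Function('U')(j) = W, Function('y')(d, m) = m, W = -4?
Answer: 21647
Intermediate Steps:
Function('U')(j) = -4
Function('L')(R, K) = Mul(I, Pow(3, Rational(1, 2))) (Function('L')(R, K) = Pow(Add(-4, 1), Rational(1, 2)) = Pow(-3, Rational(1, 2)) = Mul(I, Pow(3, Rational(1, 2))))
Function('x')(f) = Mul(I, Pow(3, Rational(1, 2)))
Function('c')(v, B) = Add(Pow(B, 2), Mul(6, v)) (Function('c')(v, B) = Add(Mul(6, v), Pow(B, 2)) = Add(Pow(B, 2), Mul(6, v)))
Function('C')(Q, q) = 153 (Function('C')(Q, q) = Mul(3, Add(Pow(Mul(I, Pow(3, Rational(1, 2))), 2), Mul(6, 9))) = Mul(3, Add(-3, 54)) = Mul(3, 51) = 153)
Add(Function('C')(Add(-7, 92), -60), 21494) = Add(153, 21494) = 21647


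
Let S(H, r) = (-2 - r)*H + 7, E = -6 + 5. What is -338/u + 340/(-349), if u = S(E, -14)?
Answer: 116262/1745 ≈ 66.626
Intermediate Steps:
E = -1
S(H, r) = 7 + H*(-2 - r) (S(H, r) = H*(-2 - r) + 7 = 7 + H*(-2 - r))
u = -5 (u = 7 - 2*(-1) - 1*(-1)*(-14) = 7 + 2 - 14 = -5)
-338/u + 340/(-349) = -338/(-5) + 340/(-349) = -338*(-1/5) + 340*(-1/349) = 338/5 - 340/349 = 116262/1745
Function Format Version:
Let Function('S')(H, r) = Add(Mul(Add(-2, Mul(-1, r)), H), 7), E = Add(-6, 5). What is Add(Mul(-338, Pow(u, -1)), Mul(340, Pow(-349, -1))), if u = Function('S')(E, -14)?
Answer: Rational(116262, 1745) ≈ 66.626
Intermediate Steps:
E = -1
Function('S')(H, r) = Add(7, Mul(H, Add(-2, Mul(-1, r)))) (Function('S')(H, r) = Add(Mul(H, Add(-2, Mul(-1, r))), 7) = Add(7, Mul(H, Add(-2, Mul(-1, r)))))
u = -5 (u = Add(7, Mul(-2, -1), Mul(-1, -1, -14)) = Add(7, 2, -14) = -5)
Add(Mul(-338, Pow(u, -1)), Mul(340, Pow(-349, -1))) = Add(Mul(-338, Pow(-5, -1)), Mul(340, Pow(-349, -1))) = Add(Mul(-338, Rational(-1, 5)), Mul(340, Rational(-1, 349))) = Add(Rational(338, 5), Rational(-340, 349)) = Rational(116262, 1745)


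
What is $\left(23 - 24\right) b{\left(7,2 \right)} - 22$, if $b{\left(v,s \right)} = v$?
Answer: $-29$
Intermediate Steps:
$\left(23 - 24\right) b{\left(7,2 \right)} - 22 = \left(23 - 24\right) 7 - 22 = \left(-1\right) 7 - 22 = -7 - 22 = -29$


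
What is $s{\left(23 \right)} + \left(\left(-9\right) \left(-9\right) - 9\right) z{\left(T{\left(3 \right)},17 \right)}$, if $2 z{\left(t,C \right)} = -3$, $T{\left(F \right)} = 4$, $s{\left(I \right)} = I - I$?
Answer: $-108$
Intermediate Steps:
$s{\left(I \right)} = 0$
$z{\left(t,C \right)} = - \frac{3}{2}$ ($z{\left(t,C \right)} = \frac{1}{2} \left(-3\right) = - \frac{3}{2}$)
$s{\left(23 \right)} + \left(\left(-9\right) \left(-9\right) - 9\right) z{\left(T{\left(3 \right)},17 \right)} = 0 + \left(\left(-9\right) \left(-9\right) - 9\right) \left(- \frac{3}{2}\right) = 0 + \left(81 - 9\right) \left(- \frac{3}{2}\right) = 0 + 72 \left(- \frac{3}{2}\right) = 0 - 108 = -108$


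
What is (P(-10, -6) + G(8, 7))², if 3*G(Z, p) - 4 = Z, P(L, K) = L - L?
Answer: 16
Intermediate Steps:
P(L, K) = 0
G(Z, p) = 4/3 + Z/3
(P(-10, -6) + G(8, 7))² = (0 + (4/3 + (⅓)*8))² = (0 + (4/3 + 8/3))² = (0 + 4)² = 4² = 16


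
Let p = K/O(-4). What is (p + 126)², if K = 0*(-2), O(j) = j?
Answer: 15876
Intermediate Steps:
K = 0
p = 0 (p = 0/(-4) = 0*(-¼) = 0)
(p + 126)² = (0 + 126)² = 126² = 15876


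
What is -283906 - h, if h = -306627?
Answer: 22721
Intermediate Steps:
-283906 - h = -283906 - 1*(-306627) = -283906 + 306627 = 22721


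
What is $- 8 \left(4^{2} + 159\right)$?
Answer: $-1400$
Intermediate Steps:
$- 8 \left(4^{2} + 159\right) = - 8 \left(16 + 159\right) = \left(-8\right) 175 = -1400$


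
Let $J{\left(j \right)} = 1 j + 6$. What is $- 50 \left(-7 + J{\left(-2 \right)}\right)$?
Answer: $150$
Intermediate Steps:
$J{\left(j \right)} = 6 + j$ ($J{\left(j \right)} = j + 6 = 6 + j$)
$- 50 \left(-7 + J{\left(-2 \right)}\right) = - 50 \left(-7 + \left(6 - 2\right)\right) = - 50 \left(-7 + 4\right) = \left(-50\right) \left(-3\right) = 150$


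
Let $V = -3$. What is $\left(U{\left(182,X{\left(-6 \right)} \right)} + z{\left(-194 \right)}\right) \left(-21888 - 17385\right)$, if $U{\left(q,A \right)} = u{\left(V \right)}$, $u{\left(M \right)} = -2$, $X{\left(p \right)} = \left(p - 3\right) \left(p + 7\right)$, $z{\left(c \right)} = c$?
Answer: $7697508$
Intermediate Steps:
$X{\left(p \right)} = \left(-3 + p\right) \left(7 + p\right)$
$U{\left(q,A \right)} = -2$
$\left(U{\left(182,X{\left(-6 \right)} \right)} + z{\left(-194 \right)}\right) \left(-21888 - 17385\right) = \left(-2 - 194\right) \left(-21888 - 17385\right) = \left(-196\right) \left(-39273\right) = 7697508$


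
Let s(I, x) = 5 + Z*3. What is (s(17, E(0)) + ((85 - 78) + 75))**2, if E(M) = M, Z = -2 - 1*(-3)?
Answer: 8100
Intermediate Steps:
Z = 1 (Z = -2 + 3 = 1)
s(I, x) = 8 (s(I, x) = 5 + 1*3 = 5 + 3 = 8)
(s(17, E(0)) + ((85 - 78) + 75))**2 = (8 + ((85 - 78) + 75))**2 = (8 + (7 + 75))**2 = (8 + 82)**2 = 90**2 = 8100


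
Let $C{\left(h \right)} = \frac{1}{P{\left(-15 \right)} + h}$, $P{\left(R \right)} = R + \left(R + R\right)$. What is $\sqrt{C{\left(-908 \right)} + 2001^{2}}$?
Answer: $\frac{2 \sqrt{909117435814}}{953} \approx 2001.0$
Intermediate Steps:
$P{\left(R \right)} = 3 R$ ($P{\left(R \right)} = R + 2 R = 3 R$)
$C{\left(h \right)} = \frac{1}{-45 + h}$ ($C{\left(h \right)} = \frac{1}{3 \left(-15\right) + h} = \frac{1}{-45 + h}$)
$\sqrt{C{\left(-908 \right)} + 2001^{2}} = \sqrt{\frac{1}{-45 - 908} + 2001^{2}} = \sqrt{\frac{1}{-953} + 4004001} = \sqrt{- \frac{1}{953} + 4004001} = \sqrt{\frac{3815812952}{953}} = \frac{2 \sqrt{909117435814}}{953}$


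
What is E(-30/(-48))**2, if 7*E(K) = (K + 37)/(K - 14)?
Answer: 1849/11449 ≈ 0.16150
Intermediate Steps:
E(K) = (37 + K)/(7*(-14 + K)) (E(K) = ((K + 37)/(K - 14))/7 = ((37 + K)/(-14 + K))/7 = (37 + K)/(7*(-14 + K)))
E(-30/(-48))**2 = ((37 - 30/(-48))/(7*(-14 - 30/(-48))))**2 = ((37 - 30*(-1/48))/(7*(-14 - 30*(-1/48))))**2 = ((37 + 5/8)/(7*(-14 + 5/8)))**2 = ((1/7)*(301/8)/(-107/8))**2 = ((1/7)*(-8/107)*(301/8))**2 = (-43/107)**2 = 1849/11449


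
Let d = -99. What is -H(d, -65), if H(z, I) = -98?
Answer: 98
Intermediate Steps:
-H(d, -65) = -1*(-98) = 98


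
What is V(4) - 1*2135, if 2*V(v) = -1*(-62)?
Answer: -2104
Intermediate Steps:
V(v) = 31 (V(v) = (-1*(-62))/2 = (1/2)*62 = 31)
V(4) - 1*2135 = 31 - 1*2135 = 31 - 2135 = -2104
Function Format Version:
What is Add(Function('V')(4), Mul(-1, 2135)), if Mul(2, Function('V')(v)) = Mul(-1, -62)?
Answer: -2104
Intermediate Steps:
Function('V')(v) = 31 (Function('V')(v) = Mul(Rational(1, 2), Mul(-1, -62)) = Mul(Rational(1, 2), 62) = 31)
Add(Function('V')(4), Mul(-1, 2135)) = Add(31, Mul(-1, 2135)) = Add(31, -2135) = -2104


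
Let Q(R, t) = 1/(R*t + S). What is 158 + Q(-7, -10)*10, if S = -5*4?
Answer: 791/5 ≈ 158.20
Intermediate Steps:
S = -20
Q(R, t) = 1/(-20 + R*t) (Q(R, t) = 1/(R*t - 20) = 1/(-20 + R*t))
158 + Q(-7, -10)*10 = 158 + 10/(-20 - 7*(-10)) = 158 + 10/(-20 + 70) = 158 + 10/50 = 158 + (1/50)*10 = 158 + ⅕ = 791/5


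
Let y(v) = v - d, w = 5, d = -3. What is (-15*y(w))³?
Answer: -1728000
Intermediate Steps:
y(v) = 3 + v (y(v) = v - 1*(-3) = v + 3 = 3 + v)
(-15*y(w))³ = (-15*(3 + 5))³ = (-15*8)³ = (-120)³ = -1728000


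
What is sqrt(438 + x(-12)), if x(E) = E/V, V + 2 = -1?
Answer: sqrt(442) ≈ 21.024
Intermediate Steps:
V = -3 (V = -2 - 1 = -3)
x(E) = -E/3 (x(E) = E/(-3) = E*(-1/3) = -E/3)
sqrt(438 + x(-12)) = sqrt(438 - 1/3*(-12)) = sqrt(438 + 4) = sqrt(442)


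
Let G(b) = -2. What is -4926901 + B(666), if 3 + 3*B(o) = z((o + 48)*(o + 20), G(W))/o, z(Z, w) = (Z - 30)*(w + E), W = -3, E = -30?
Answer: -1643270494/333 ≈ -4.9347e+6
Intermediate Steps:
z(Z, w) = (-30 + Z)*(-30 + w) (z(Z, w) = (Z - 30)*(w - 30) = (-30 + Z)*(-30 + w))
B(o) = -1 + (960 - 32*(20 + o)*(48 + o))/(3*o) (B(o) = -1 + ((900 - 30*(o + 48)*(o + 20) - 30*(-2) + ((o + 48)*(o + 20))*(-2))/o)/3 = -1 + ((900 - 30*(48 + o)*(20 + o) + 60 + ((48 + o)*(20 + o))*(-2))/o)/3 = -1 + ((900 - 30*(20 + o)*(48 + o) + 60 + ((20 + o)*(48 + o))*(-2))/o)/3 = -1 + ((900 - 30*(20 + o)*(48 + o) + 60 - 2*(20 + o)*(48 + o))/o)/3 = -1 + ((960 - 32*(20 + o)*(48 + o))/o)/3 = -1 + (960 - 32*(20 + o)*(48 + o))/(3*o))
-4926901 + B(666) = -4926901 + (-2179/3 - 9920/666 - 32/3*666) = -4926901 + (-2179/3 - 9920*1/666 - 7104) = -4926901 + (-2179/3 - 4960/333 - 7104) = -4926901 - 2612461/333 = -1643270494/333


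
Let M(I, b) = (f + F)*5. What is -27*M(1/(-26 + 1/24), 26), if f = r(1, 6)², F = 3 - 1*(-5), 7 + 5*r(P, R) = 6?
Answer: -5427/5 ≈ -1085.4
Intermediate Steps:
r(P, R) = -⅕ (r(P, R) = -7/5 + (⅕)*6 = -7/5 + 6/5 = -⅕)
F = 8 (F = 3 + 5 = 8)
f = 1/25 (f = (-⅕)² = 1/25 ≈ 0.040000)
M(I, b) = 201/5 (M(I, b) = (1/25 + 8)*5 = (201/25)*5 = 201/5)
-27*M(1/(-26 + 1/24), 26) = -27*201/5 = -5427/5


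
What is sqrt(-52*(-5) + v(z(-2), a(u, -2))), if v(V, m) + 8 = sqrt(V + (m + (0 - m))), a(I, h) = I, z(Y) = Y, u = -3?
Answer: sqrt(252 + I*sqrt(2)) ≈ 15.875 + 0.04454*I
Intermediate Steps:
v(V, m) = -8 + sqrt(V) (v(V, m) = -8 + sqrt(V + (m + (0 - m))) = -8 + sqrt(V + (m - m)) = -8 + sqrt(V + 0) = -8 + sqrt(V))
sqrt(-52*(-5) + v(z(-2), a(u, -2))) = sqrt(-52*(-5) + (-8 + sqrt(-2))) = sqrt(260 + (-8 + I*sqrt(2))) = sqrt(252 + I*sqrt(2))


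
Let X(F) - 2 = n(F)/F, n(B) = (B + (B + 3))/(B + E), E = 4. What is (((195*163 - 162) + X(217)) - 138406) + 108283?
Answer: 72031851/47957 ≈ 1502.0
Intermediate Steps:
n(B) = (3 + 2*B)/(4 + B) (n(B) = (B + (B + 3))/(B + 4) = (B + (3 + B))/(4 + B) = (3 + 2*B)/(4 + B))
X(F) = 2 + (3 + 2*F)/(F*(4 + F)) (X(F) = 2 + ((3 + 2*F)/(4 + F))/F = 2 + (3 + 2*F)/(F*(4 + F)))
(((195*163 - 162) + X(217)) - 138406) + 108283 = (((195*163 - 162) + (3 + 2*217² + 10*217)/(217*(4 + 217))) - 138406) + 108283 = (((31785 - 162) + (1/217)*(3 + 2*47089 + 2170)/221) - 138406) + 108283 = ((31623 + (1/217)*(1/221)*(3 + 94178 + 2170)) - 138406) + 108283 = ((31623 + (1/217)*(1/221)*96351) - 138406) + 108283 = ((31623 + 96351/47957) - 138406) + 108283 = (1516640562/47957 - 138406) + 108283 = -5120895980/47957 + 108283 = 72031851/47957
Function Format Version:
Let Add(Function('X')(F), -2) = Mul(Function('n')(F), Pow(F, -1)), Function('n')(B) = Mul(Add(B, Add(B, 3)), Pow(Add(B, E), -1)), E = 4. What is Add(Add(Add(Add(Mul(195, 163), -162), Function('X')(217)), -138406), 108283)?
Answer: Rational(72031851, 47957) ≈ 1502.0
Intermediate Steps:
Function('n')(B) = Mul(Pow(Add(4, B), -1), Add(3, Mul(2, B))) (Function('n')(B) = Mul(Add(B, Add(B, 3)), Pow(Add(B, 4), -1)) = Mul(Add(B, Add(3, B)), Pow(Add(4, B), -1)) = Mul(Add(3, Mul(2, B)), Pow(Add(4, B), -1)) = Mul(Pow(Add(4, B), -1), Add(3, Mul(2, B))))
Function('X')(F) = Add(2, Mul(Pow(F, -1), Pow(Add(4, F), -1), Add(3, Mul(2, F)))) (Function('X')(F) = Add(2, Mul(Mul(Pow(Add(4, F), -1), Add(3, Mul(2, F))), Pow(F, -1))) = Add(2, Mul(Pow(F, -1), Pow(Add(4, F), -1), Add(3, Mul(2, F)))))
Add(Add(Add(Add(Mul(195, 163), -162), Function('X')(217)), -138406), 108283) = Add(Add(Add(Add(Mul(195, 163), -162), Mul(Pow(217, -1), Pow(Add(4, 217), -1), Add(3, Mul(2, Pow(217, 2)), Mul(10, 217)))), -138406), 108283) = Add(Add(Add(Add(31785, -162), Mul(Rational(1, 217), Pow(221, -1), Add(3, Mul(2, 47089), 2170))), -138406), 108283) = Add(Add(Add(31623, Mul(Rational(1, 217), Rational(1, 221), Add(3, 94178, 2170))), -138406), 108283) = Add(Add(Add(31623, Mul(Rational(1, 217), Rational(1, 221), 96351)), -138406), 108283) = Add(Add(Add(31623, Rational(96351, 47957)), -138406), 108283) = Add(Add(Rational(1516640562, 47957), -138406), 108283) = Add(Rational(-5120895980, 47957), 108283) = Rational(72031851, 47957)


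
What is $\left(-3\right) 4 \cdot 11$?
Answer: $-132$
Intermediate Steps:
$\left(-3\right) 4 \cdot 11 = \left(-12\right) 11 = -132$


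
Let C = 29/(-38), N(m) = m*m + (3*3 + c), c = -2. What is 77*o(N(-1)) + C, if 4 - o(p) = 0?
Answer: 11675/38 ≈ 307.24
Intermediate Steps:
N(m) = 7 + m² (N(m) = m*m + (3*3 - 2) = m² + (9 - 2) = m² + 7 = 7 + m²)
o(p) = 4 (o(p) = 4 - 1*0 = 4 + 0 = 4)
C = -29/38 (C = 29*(-1/38) = -29/38 ≈ -0.76316)
77*o(N(-1)) + C = 77*4 - 29/38 = 308 - 29/38 = 11675/38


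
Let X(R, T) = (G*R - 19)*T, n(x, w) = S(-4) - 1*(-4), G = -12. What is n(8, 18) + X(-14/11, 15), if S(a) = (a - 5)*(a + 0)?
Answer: -175/11 ≈ -15.909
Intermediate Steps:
S(a) = a*(-5 + a) (S(a) = (-5 + a)*a = a*(-5 + a))
n(x, w) = 40 (n(x, w) = -4*(-5 - 4) - 1*(-4) = -4*(-9) + 4 = 36 + 4 = 40)
X(R, T) = T*(-19 - 12*R) (X(R, T) = (-12*R - 19)*T = (-19 - 12*R)*T = T*(-19 - 12*R))
n(8, 18) + X(-14/11, 15) = 40 - 1*15*(19 + 12*(-14/11)) = 40 - 1*15*(19 - 168/11) = 40 - 1*15*41/11 = 40 - 615/11 = -175/11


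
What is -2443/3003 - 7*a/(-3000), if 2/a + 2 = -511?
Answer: -89519501/110038500 ≈ -0.81353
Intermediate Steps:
a = -2/513 (a = 2/(-2 - 511) = 2/(-513) = 2*(-1/513) = -2/513 ≈ -0.0038986)
-2443/3003 - 7*a/(-3000) = -2443/3003 - 7*(-2/513)/(-3000) = -2443*1/3003 + (14/513)*(-1/3000) = -349/429 - 7/769500 = -89519501/110038500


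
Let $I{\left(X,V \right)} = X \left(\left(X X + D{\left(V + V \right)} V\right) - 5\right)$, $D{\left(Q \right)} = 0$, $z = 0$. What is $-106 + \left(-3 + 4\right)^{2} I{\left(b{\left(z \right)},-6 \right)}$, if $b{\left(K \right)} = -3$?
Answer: $-118$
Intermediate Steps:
$I{\left(X,V \right)} = X \left(-5 + X^{2}\right)$ ($I{\left(X,V \right)} = X \left(\left(X X + 0 V\right) - 5\right) = X \left(\left(X^{2} + 0\right) - 5\right) = X \left(X^{2} - 5\right) = X \left(-5 + X^{2}\right)$)
$-106 + \left(-3 + 4\right)^{2} I{\left(b{\left(z \right)},-6 \right)} = -106 + \left(-3 + 4\right)^{2} \left(- 3 \left(-5 + \left(-3\right)^{2}\right)\right) = -106 + 1^{2} \left(- 3 \left(-5 + 9\right)\right) = -106 + 1 \left(\left(-3\right) 4\right) = -106 + 1 \left(-12\right) = -106 - 12 = -118$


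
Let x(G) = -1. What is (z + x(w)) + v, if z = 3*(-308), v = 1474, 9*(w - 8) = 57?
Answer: 549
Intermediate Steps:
w = 43/3 (w = 8 + (⅑)*57 = 8 + 19/3 = 43/3 ≈ 14.333)
z = -924
(z + x(w)) + v = (-924 - 1) + 1474 = -925 + 1474 = 549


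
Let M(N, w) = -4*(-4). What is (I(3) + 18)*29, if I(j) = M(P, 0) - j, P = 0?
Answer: 899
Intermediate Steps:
M(N, w) = 16
I(j) = 16 - j
(I(3) + 18)*29 = ((16 - 1*3) + 18)*29 = ((16 - 3) + 18)*29 = (13 + 18)*29 = 31*29 = 899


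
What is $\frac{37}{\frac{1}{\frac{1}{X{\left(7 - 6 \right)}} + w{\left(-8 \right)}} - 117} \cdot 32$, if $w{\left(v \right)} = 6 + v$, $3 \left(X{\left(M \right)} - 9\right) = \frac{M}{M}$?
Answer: $- \frac{62752}{6229} \approx -10.074$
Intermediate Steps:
$X{\left(M \right)} = \frac{28}{3}$ ($X{\left(M \right)} = 9 + \frac{M \frac{1}{M}}{3} = 9 + \frac{1}{3} \cdot 1 = 9 + \frac{1}{3} = \frac{28}{3}$)
$\frac{37}{\frac{1}{\frac{1}{X{\left(7 - 6 \right)}} + w{\left(-8 \right)}} - 117} \cdot 32 = \frac{37}{\frac{1}{\frac{1}{\frac{28}{3}} + \left(6 - 8\right)} - 117} \cdot 32 = \frac{37}{\frac{1}{\frac{3}{28} - 2} - 117} \cdot 32 = \frac{37}{\frac{1}{- \frac{53}{28}} - 117} \cdot 32 = \frac{37}{- \frac{28}{53} - 117} \cdot 32 = \frac{37}{- \frac{6229}{53}} \cdot 32 = 37 \left(- \frac{53}{6229}\right) 32 = \left(- \frac{1961}{6229}\right) 32 = - \frac{62752}{6229}$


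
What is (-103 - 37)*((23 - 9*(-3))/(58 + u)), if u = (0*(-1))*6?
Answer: -3500/29 ≈ -120.69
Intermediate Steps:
u = 0 (u = 0*6 = 0)
(-103 - 37)*((23 - 9*(-3))/(58 + u)) = (-103 - 37)*((23 - 9*(-3))/(58 + 0)) = -140*(23 + 27)/58 = -7000/58 = -140*25/29 = -3500/29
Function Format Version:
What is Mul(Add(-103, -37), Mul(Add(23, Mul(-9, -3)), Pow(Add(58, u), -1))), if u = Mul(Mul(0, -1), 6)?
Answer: Rational(-3500, 29) ≈ -120.69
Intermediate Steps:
u = 0 (u = Mul(0, 6) = 0)
Mul(Add(-103, -37), Mul(Add(23, Mul(-9, -3)), Pow(Add(58, u), -1))) = Mul(Add(-103, -37), Mul(Add(23, Mul(-9, -3)), Pow(Add(58, 0), -1))) = Mul(-140, Mul(Add(23, 27), Pow(58, -1))) = Mul(-140, Mul(50, Rational(1, 58))) = Mul(-140, Rational(25, 29)) = Rational(-3500, 29)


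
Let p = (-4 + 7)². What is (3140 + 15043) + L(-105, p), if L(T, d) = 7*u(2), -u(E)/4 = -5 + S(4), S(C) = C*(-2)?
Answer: 18547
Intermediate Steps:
S(C) = -2*C
u(E) = 52 (u(E) = -4*(-5 - 2*4) = -4*(-5 - 8) = -4*(-13) = 52)
p = 9 (p = 3² = 9)
L(T, d) = 364 (L(T, d) = 7*52 = 364)
(3140 + 15043) + L(-105, p) = (3140 + 15043) + 364 = 18183 + 364 = 18547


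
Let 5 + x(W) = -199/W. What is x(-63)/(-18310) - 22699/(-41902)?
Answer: 1870631293/3452515290 ≈ 0.54182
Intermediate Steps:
x(W) = -5 - 199/W
x(-63)/(-18310) - 22699/(-41902) = (-5 - 199/(-63))/(-18310) - 22699/(-41902) = (-5 - 199*(-1/63))*(-1/18310) - 22699*(-1/41902) = (-5 + 199/63)*(-1/18310) + 22699/41902 = -116/63*(-1/18310) + 22699/41902 = 58/576765 + 22699/41902 = 1870631293/3452515290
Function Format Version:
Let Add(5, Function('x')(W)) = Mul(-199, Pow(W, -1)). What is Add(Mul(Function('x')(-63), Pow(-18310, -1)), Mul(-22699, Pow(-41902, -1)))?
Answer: Rational(1870631293, 3452515290) ≈ 0.54182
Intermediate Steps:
Function('x')(W) = Add(-5, Mul(-199, Pow(W, -1)))
Add(Mul(Function('x')(-63), Pow(-18310, -1)), Mul(-22699, Pow(-41902, -1))) = Add(Mul(Add(-5, Mul(-199, Pow(-63, -1))), Pow(-18310, -1)), Mul(-22699, Pow(-41902, -1))) = Add(Mul(Add(-5, Mul(-199, Rational(-1, 63))), Rational(-1, 18310)), Mul(-22699, Rational(-1, 41902))) = Add(Mul(Add(-5, Rational(199, 63)), Rational(-1, 18310)), Rational(22699, 41902)) = Add(Mul(Rational(-116, 63), Rational(-1, 18310)), Rational(22699, 41902)) = Add(Rational(58, 576765), Rational(22699, 41902)) = Rational(1870631293, 3452515290)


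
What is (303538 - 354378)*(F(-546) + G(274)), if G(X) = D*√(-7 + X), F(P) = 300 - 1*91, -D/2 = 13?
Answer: -10625560 + 1321840*√267 ≈ 1.0973e+7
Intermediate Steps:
D = -26 (D = -2*13 = -26)
F(P) = 209 (F(P) = 300 - 91 = 209)
G(X) = -26*√(-7 + X)
(303538 - 354378)*(F(-546) + G(274)) = (303538 - 354378)*(209 - 26*√(-7 + 274)) = -50840*(209 - 26*√267) = -10625560 + 1321840*√267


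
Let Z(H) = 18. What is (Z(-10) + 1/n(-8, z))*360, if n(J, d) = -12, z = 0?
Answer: 6450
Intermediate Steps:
(Z(-10) + 1/n(-8, z))*360 = (18 + 1/(-12))*360 = (18 - 1/12)*360 = (215/12)*360 = 6450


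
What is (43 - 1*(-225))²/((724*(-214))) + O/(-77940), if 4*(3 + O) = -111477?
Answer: -213257939/2012618640 ≈ -0.10596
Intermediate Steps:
O = -111489/4 (O = -3 + (¼)*(-111477) = -3 - 111477/4 = -111489/4 ≈ -27872.)
(43 - 1*(-225))²/((724*(-214))) + O/(-77940) = (43 - 1*(-225))²/((724*(-214))) - 111489/4/(-77940) = (43 + 225)²/(-154936) - 111489/4*(-1/77940) = 268²*(-1/154936) + 37163/103920 = 71824*(-1/154936) + 37163/103920 = -8978/19367 + 37163/103920 = -213257939/2012618640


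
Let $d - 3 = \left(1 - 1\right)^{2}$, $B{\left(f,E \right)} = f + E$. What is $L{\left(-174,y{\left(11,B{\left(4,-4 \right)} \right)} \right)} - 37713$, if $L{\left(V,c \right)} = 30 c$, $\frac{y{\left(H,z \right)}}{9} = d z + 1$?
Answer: $-37443$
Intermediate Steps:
$B{\left(f,E \right)} = E + f$
$d = 3$ ($d = 3 + \left(1 - 1\right)^{2} = 3 + 0^{2} = 3 + 0 = 3$)
$y{\left(H,z \right)} = 9 + 27 z$ ($y{\left(H,z \right)} = 9 \left(3 z + 1\right) = 9 \left(1 + 3 z\right) = 9 + 27 z$)
$L{\left(-174,y{\left(11,B{\left(4,-4 \right)} \right)} \right)} - 37713 = 30 \left(9 + 27 \left(-4 + 4\right)\right) - 37713 = 30 \left(9 + 27 \cdot 0\right) - 37713 = 30 \left(9 + 0\right) - 37713 = 30 \cdot 9 - 37713 = 270 - 37713 = -37443$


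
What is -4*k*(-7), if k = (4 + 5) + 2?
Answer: 308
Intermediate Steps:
k = 11 (k = 9 + 2 = 11)
-4*k*(-7) = -4*11*(-7) = -44*(-7) = 308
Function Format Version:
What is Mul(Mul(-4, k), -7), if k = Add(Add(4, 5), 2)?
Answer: 308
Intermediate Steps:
k = 11 (k = Add(9, 2) = 11)
Mul(Mul(-4, k), -7) = Mul(Mul(-4, 11), -7) = Mul(-44, -7) = 308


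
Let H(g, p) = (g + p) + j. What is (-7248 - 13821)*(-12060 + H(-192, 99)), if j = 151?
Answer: 252870138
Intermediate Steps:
H(g, p) = 151 + g + p (H(g, p) = (g + p) + 151 = 151 + g + p)
(-7248 - 13821)*(-12060 + H(-192, 99)) = (-7248 - 13821)*(-12060 + (151 - 192 + 99)) = -21069*(-12060 + 58) = -21069*(-12002) = 252870138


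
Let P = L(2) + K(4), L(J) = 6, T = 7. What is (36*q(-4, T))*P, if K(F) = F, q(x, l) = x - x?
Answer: 0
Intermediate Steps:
q(x, l) = 0
P = 10 (P = 6 + 4 = 10)
(36*q(-4, T))*P = (36*0)*10 = 0*10 = 0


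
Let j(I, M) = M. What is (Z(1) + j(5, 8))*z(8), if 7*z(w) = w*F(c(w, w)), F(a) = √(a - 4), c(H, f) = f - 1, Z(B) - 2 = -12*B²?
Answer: -16*√3/7 ≈ -3.9590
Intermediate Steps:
Z(B) = 2 - 12*B²
c(H, f) = -1 + f
F(a) = √(-4 + a)
z(w) = w*√(-5 + w)/7 (z(w) = (w*√(-4 + (-1 + w)))/7 = (w*√(-5 + w))/7 = w*√(-5 + w)/7)
(Z(1) + j(5, 8))*z(8) = ((2 - 12*1²) + 8)*((⅐)*8*√(-5 + 8)) = ((2 - 12*1) + 8)*((⅐)*8*√3) = ((2 - 12) + 8)*(8*√3/7) = (-10 + 8)*(8*√3/7) = -16*√3/7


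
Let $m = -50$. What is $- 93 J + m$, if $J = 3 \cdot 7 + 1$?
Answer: $-2096$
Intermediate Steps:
$J = 22$ ($J = 21 + 1 = 22$)
$- 93 J + m = \left(-93\right) 22 - 50 = -2046 - 50 = -2096$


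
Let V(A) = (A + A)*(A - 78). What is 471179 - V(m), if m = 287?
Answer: 351213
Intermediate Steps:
V(A) = 2*A*(-78 + A) (V(A) = (2*A)*(-78 + A) = 2*A*(-78 + A))
471179 - V(m) = 471179 - 2*287*(-78 + 287) = 471179 - 2*287*209 = 471179 - 1*119966 = 471179 - 119966 = 351213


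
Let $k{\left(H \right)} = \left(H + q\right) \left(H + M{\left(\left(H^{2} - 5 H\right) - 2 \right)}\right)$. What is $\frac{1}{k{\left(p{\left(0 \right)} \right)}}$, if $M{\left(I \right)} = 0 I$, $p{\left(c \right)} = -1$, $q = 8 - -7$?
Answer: $- \frac{1}{14} \approx -0.071429$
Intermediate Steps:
$q = 15$ ($q = 8 + 7 = 15$)
$M{\left(I \right)} = 0$
$k{\left(H \right)} = H \left(15 + H\right)$ ($k{\left(H \right)} = \left(H + 15\right) \left(H + 0\right) = \left(15 + H\right) H = H \left(15 + H\right)$)
$\frac{1}{k{\left(p{\left(0 \right)} \right)}} = \frac{1}{\left(-1\right) \left(15 - 1\right)} = \frac{1}{\left(-1\right) 14} = \frac{1}{-14} = - \frac{1}{14}$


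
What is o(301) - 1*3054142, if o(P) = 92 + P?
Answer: -3053749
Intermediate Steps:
o(301) - 1*3054142 = (92 + 301) - 1*3054142 = 393 - 3054142 = -3053749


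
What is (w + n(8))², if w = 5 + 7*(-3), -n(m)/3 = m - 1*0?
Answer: 1600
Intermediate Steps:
n(m) = -3*m (n(m) = -3*(m - 1*0) = -3*(m + 0) = -3*m)
w = -16 (w = 5 - 21 = -16)
(w + n(8))² = (-16 - 3*8)² = (-16 - 24)² = (-40)² = 1600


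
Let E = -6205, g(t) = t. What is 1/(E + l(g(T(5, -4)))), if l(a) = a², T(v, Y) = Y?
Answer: -1/6189 ≈ -0.00016158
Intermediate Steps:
1/(E + l(g(T(5, -4)))) = 1/(-6205 + (-4)²) = 1/(-6205 + 16) = 1/(-6189) = -1/6189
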